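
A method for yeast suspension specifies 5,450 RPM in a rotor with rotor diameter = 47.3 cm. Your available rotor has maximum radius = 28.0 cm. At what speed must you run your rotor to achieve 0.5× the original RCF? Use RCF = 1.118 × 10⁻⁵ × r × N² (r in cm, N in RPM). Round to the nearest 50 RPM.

≈ 3550 RPM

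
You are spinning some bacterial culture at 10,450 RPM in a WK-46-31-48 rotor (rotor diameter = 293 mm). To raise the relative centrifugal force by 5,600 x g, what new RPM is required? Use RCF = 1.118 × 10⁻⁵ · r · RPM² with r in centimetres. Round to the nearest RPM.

≈ 11975 RPM

r = 293 mm / 2 = 146.5 mm = 14.65 cm
Current RCF = 1.118 × 10⁻⁵ × 14.65 × (10450)² = 1.118 × 10⁻⁵ × 14.65 × 109,202,500 ≈ 17,885.9 × g
Target RCF = 17,885.9 + 5,600 = 23,485.9 × g
N² = 23,485.9 / (16.3787 × 10⁻⁵) = 143,392,943
N ≈ √143,392,943 ≈ 11,974.7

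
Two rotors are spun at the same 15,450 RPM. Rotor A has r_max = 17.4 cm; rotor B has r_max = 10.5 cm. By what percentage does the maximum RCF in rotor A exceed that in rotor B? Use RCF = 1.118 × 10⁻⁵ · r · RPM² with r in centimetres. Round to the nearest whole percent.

66%

At equal RPM, RCF scales linearly with r: ratio = 17.4 / 10.5 = 1.6571.
So rotor A delivers 65.7% more g-force.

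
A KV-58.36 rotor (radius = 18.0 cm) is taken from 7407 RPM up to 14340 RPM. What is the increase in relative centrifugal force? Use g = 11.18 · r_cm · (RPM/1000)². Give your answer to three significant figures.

≈ 30300 g

RCF₁ = 11.18 × 18 × (7.407)² = 11.18 × 18 × 54.863649 ≈ 11,040.8 × g
RCF₂ = 11.18 × 18 × (14.34)² = 11.18 × 18 × 205.6356 ≈ 41,382.1 × g
Increase = 41,382.1 − 11,040.8 = 30,341.3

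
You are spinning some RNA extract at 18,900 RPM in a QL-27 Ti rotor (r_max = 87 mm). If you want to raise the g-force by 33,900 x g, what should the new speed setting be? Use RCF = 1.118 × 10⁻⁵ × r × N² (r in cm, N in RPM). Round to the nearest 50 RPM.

26550 RPM

r = 87 mm = 8.7 cm
Current RCF = 1.118 × 10⁻⁵ × 8.7 × (18900)² = 1.118 × 10⁻⁵ × 8.7 × 357,210,000 ≈ 34,744.4 × g
Target RCF = 34,744.4 + 33,900 = 68,644.4 × g
N² = 68,644.4 / (9.7266 × 10⁻⁵) = 705,738,902
N ≈ √705,738,902 ≈ 26,565.7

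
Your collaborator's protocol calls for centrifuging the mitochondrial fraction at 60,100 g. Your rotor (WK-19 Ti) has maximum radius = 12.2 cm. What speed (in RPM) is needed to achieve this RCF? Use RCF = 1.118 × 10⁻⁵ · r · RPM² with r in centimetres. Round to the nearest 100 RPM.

60,100 = 1.118 × 10⁻⁵ × 12.2 × N²
N² = 60,100 / (13.6396 × 10⁻⁵) = 440,628,757
N ≈ √440,628,757 ≈ 20,991.2

21000 RPM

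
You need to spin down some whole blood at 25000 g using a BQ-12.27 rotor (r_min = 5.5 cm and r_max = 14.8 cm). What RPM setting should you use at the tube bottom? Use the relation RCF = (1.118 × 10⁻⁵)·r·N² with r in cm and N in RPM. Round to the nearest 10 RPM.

12290 RPM

Use r_max = 14.8 cm.
25,000 = 1.118 × 10⁻⁵ × 14.8 × N²
N² = 25,000 / (16.5464 × 10⁻⁵) = 151,090,267
N ≈ √151,090,267 ≈ 12,291.9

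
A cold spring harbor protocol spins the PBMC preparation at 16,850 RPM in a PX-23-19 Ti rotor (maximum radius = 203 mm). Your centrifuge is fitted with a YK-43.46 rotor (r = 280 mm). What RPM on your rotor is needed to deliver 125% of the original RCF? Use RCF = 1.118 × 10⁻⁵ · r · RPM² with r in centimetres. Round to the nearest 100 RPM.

16000 RPM

Original rotor: r = 203 mm = 20.3 cm
RCF_original = 1.118 × 10⁻⁵ × 20.3 × (16850)² = 1.118 × 10⁻⁵ × 20.3 × 283,922,500 ≈ 64,437.3 × g
Target RCF = 1.25 × 64,437.3 ≈ 80,546.6 × g
Your rotor: r = 280 mm = 28.0 cm
80,546.6 = 1.118 × 10⁻⁵ × 28 × N²
N² = 80,546.6 / (31.304 × 10⁻⁵) = 257,304,498
N ≈ √257,304,498 ≈ 16,040.7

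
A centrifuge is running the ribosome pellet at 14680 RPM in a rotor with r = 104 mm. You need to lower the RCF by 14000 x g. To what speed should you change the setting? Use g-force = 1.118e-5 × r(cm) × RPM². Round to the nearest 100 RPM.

N₂ ≈ 9800 RPM

r = 104 mm = 10.4 cm
Current RCF = 1.118 × 10⁻⁵ × 10.4 × (14680)² = 1.118 × 10⁻⁵ × 10.4 × 215,502,400 ≈ 25,056.9 × g
Target RCF = 25,056.9 − 14,000 = 11,056.9 × g
N² = 11,056.9 / (11.6272 × 10⁻⁵) = 95,095,122
N ≈ √95,095,122 ≈ 9,751.7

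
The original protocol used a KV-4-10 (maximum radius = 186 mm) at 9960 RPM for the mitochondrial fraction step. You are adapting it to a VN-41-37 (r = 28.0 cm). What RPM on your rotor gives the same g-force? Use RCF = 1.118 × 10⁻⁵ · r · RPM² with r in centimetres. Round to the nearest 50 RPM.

Original rotor: r = 186 mm = 18.6 cm
RCF_original = 1.118 × 10⁻⁵ × 18.6 × (9960)² = 1.118 × 10⁻⁵ × 18.6 × 99,201,600 ≈ 20,628.8 × g
20,628.8 = 1.118 × 10⁻⁵ × 28 × N²
N² = 20,628.8 / (31.304 × 10⁻⁵) = 65,898,288
N ≈ √65,898,288 ≈ 8,117.8

8100 RPM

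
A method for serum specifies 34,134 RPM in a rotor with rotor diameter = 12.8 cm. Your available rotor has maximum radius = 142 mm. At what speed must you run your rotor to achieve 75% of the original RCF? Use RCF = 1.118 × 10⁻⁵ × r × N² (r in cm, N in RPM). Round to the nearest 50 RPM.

≈ 19850 RPM

Original rotor: r = 12.8 / 2 = 6.4 cm
RCF = 1.118 × 10⁻⁵ × r × N²
RCF_original = 1.118 × 10⁻⁵ × 6.4 × (34134)² = 1.118 × 10⁻⁵ × 6.4 × 1,165,129,956 ≈ 83,367.4 × g
Target RCF = 0.75 × 83,367.4 ≈ 62,525.5 × g
Your rotor: r = 142 mm = 14.2 cm
62,525.5 = 1.118 × 10⁻⁵ × 14.2 × N²
N² = 62,525.5 / (15.8756 × 10⁻⁵) = 393,846,532
N ≈ √393,846,532 ≈ 19,845.6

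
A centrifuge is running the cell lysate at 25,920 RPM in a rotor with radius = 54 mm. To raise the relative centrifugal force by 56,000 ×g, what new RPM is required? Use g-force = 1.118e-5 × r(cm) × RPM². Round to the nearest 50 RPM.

r = 54 mm = 5.4 cm
Current RCF = 1.118 × 10⁻⁵ × 5.4 × (25920)² = 1.118 × 10⁻⁵ × 5.4 × 671,846,400 ≈ 40,560.7 × g
Target RCF = 40,560.7 + 56,000 = 96,560.7 × g
N² = 96,560.7 / (6.0372 × 10⁻⁵) = 1,599,428,543
N ≈ √1,599,428,543 ≈ 39,992.9

40000 RPM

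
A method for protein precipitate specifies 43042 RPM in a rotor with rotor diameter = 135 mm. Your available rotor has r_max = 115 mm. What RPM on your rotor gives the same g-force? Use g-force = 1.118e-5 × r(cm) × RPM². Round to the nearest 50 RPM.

Original rotor: r = 135 mm / 2 = 67.5 mm = 6.75 cm
RCF_original = 1.118 × 10⁻⁵ × 6.75 × (43042)² = 1.118 × 10⁻⁵ × 6.75 × 1,852,613,764 ≈ 139,807.5 × g
Your rotor: r = 115 mm = 11.5 cm
139,807.5 = 1.118 × 10⁻⁵ × 11.5 × N²
N² = 139,807.5 / (12.857 × 10⁻⁵) = 1,087,403,749
N ≈ √1,087,403,749 ≈ 32,975.8

≈ 33000 RPM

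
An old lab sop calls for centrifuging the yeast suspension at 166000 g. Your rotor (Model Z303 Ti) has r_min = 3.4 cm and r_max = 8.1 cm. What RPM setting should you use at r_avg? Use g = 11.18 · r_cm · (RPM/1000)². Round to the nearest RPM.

50816 RPM

r_avg = (3.4 + 8.1) / 2 = 5.75 cm
166,000 = 11.18 × 5.75 × (N/1000)²
(N/1000)² = 166,000 / 64.285 = 2582.251
N = 1000 × √2582.251 ≈ 50,815.9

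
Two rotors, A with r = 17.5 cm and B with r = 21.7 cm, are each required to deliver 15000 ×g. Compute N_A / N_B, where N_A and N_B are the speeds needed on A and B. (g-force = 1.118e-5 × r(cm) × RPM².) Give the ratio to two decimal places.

1.11

At fixed RCF, N ∝ 1/√r, so N_A/N_B = √(r_B/r_A) = √(21.7/17.5) = √1.240000 = 1.1136.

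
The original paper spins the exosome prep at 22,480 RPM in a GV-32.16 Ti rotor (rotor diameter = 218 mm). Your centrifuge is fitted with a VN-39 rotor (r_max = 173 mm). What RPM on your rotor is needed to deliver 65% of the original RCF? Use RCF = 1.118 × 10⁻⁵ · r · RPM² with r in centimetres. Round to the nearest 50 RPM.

≈ 14400 RPM

Original rotor: r = 218 mm / 2 = 109 mm = 10.9 cm
RCF = 1.118 × 10⁻⁵ × r × N²
RCF_original = 1.118 × 10⁻⁵ × 10.9 × (22480)² = 1.118 × 10⁻⁵ × 10.9 × 505,350,400 ≈ 61,583 × g
Target RCF = 0.65 × 61,583 ≈ 40,029 × g
Your rotor: r = 173 mm = 17.3 cm
40,029 = 1.118 × 10⁻⁵ × 17.3 × N²
N² = 40,029 / (19.3414 × 10⁻⁵) = 206,960,199
N ≈ √206,960,199 ≈ 14,386.1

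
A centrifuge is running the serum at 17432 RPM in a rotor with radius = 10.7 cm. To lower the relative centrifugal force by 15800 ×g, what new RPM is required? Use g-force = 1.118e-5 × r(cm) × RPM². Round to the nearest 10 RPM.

Current RCF = 1.118 × 10⁻⁵ × 10.7 × (17432)² = 1.118 × 10⁻⁵ × 10.7 × 303,874,624 ≈ 36,351.3 × g
Target RCF = 36,351.3 − 15,800 = 20,551.3 × g
N² = 20,551.3 / (11.9626 × 10⁻⁵) = 171,796,265
N ≈ √171,796,265 ≈ 13,107.1

13110 RPM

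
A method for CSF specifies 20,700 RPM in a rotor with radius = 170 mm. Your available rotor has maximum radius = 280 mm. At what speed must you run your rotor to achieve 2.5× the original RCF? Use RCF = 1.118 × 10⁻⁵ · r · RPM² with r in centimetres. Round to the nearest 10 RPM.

Original rotor: r = 170 mm = 17.0 cm
RCF_original = 1.118 × 10⁻⁵ × 17 × (20700)² = 1.118 × 10⁻⁵ × 17 × 428,490,000 ≈ 81,438.8 × g
Target RCF = 2.5 × 81,438.8 ≈ 203,597 × g
Your rotor: r = 280 mm = 28.0 cm
203,597 = 1.118 × 10⁻⁵ × 28 × N²
N² = 203,597 / (31.304 × 10⁻⁵) = 650,386,532
N ≈ √650,386,532 ≈ 25,502.7

≈ 25500 RPM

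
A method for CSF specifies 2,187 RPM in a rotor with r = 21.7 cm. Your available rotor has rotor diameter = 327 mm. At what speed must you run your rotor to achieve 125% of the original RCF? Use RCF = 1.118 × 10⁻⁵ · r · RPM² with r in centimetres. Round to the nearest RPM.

2817 RPM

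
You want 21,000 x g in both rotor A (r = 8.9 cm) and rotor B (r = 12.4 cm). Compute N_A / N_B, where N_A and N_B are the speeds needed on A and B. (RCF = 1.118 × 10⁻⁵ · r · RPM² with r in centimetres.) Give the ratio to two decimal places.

At fixed RCF, N ∝ 1/√r, so N_A/N_B = √(r_B/r_A) = √(12.4/8.9) = √1.393258 = 1.1804.

1.18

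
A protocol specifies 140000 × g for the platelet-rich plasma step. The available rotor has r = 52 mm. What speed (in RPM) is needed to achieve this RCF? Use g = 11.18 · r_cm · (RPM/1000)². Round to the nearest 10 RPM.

r = 52 mm = 5.2 cm
140,000 = 11.18 × 5.2 × (N/1000)²
(N/1000)² = 140,000 / 58.136 = 2408.146
N = 1000 × √2408.146 ≈ 49,072.9

N ≈ 49070 RPM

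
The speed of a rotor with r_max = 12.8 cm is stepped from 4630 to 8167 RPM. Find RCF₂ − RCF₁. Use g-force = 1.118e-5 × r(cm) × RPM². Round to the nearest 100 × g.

6500 x g

RCF₁ = 1.118 × 10⁻⁵ × 12.8 × (4630)² = 1.118 × 10⁻⁵ × 12.8 × 21,436,900 ≈ 3,067.7 × g
RCF₂ = 1.118 × 10⁻⁵ × 12.8 × (8167)² = 1.118 × 10⁻⁵ × 12.8 × 66,699,889 ≈ 9,545 × g
Increase = 9,545 − 3,067.7 = 6,477.3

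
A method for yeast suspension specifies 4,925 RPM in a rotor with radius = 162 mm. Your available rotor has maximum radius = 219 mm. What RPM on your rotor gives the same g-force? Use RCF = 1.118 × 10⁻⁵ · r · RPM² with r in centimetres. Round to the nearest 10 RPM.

≈ 4240 RPM

Original rotor: r = 162 mm = 16.2 cm
RCF = 1.118 × 10⁻⁵ × r × N²
RCF_original = 1.118 × 10⁻⁵ × 16.2 × (4925)² = 1.118 × 10⁻⁵ × 16.2 × 24,255,625 ≈ 4,393.1 × g
Your rotor: r = 219 mm = 21.9 cm
4,393.1 = 1.118 × 10⁻⁵ × 21.9 × N²
N² = 4,393.1 / (24.4842 × 10⁻⁵) = 17,942,592
N ≈ √17,942,592 ≈ 4,235.9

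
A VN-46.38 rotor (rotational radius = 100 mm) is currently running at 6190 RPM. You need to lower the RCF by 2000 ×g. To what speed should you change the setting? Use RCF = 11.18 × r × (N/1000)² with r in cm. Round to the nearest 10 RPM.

≈ 4520 RPM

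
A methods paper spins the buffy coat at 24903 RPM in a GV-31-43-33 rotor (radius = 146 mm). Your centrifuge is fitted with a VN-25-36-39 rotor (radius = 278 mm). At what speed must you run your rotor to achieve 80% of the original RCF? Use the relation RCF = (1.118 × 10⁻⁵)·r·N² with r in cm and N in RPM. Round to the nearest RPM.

Original rotor: r = 146 mm = 14.6 cm
RCF_original = 1.118 × 10⁻⁵ × 14.6 × (24903)² = 1.118 × 10⁻⁵ × 14.6 × 620,159,409 ≈ 101,227.4 × g
Target RCF = 0.8 × 101,227.4 ≈ 80,981.9 × g
Your rotor: r = 278 mm = 27.8 cm
80,981.9 = 1.118 × 10⁻⁵ × 27.8 × N²
N² = 80,981.9 / (31.0804 × 10⁻⁵) = 260,556,170
N ≈ √260,556,170 ≈ 16,141.8

≈ 16142 RPM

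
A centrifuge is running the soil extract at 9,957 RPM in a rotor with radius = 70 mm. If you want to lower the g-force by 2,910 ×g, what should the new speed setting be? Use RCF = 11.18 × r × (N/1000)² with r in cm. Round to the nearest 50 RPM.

r = 70 mm = 7.0 cm
Current RCF = 11.18 × 7 × (9.957)² = 11.18 × 7 × 99.141849 ≈ 7,758.8 × g
Target RCF = 7,758.8 − 2,910 = 4,848.8 × g
(N/1000)² = 4,848.8 / 78.26 = 61.95758
N = 1000 × √61.95758 ≈ 7,871.3

N₂ ≈ 7850 RPM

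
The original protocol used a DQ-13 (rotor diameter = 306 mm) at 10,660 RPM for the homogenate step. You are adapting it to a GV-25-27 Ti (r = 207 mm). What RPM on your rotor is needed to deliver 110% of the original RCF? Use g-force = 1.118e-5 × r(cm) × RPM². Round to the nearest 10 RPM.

Original rotor: r = 306 mm / 2 = 153 mm = 15.3 cm
RCF_original = 1.118 × 10⁻⁵ × 15.3 × (10660)² = 1.118 × 10⁻⁵ × 15.3 × 113,635,600 ≈ 19,437.8 × g
Target RCF = 1.1 × 19,437.8 ≈ 21,381.6 × g
Your rotor: r = 207 mm = 20.7 cm
21,381.6 = 1.118 × 10⁻⁵ × 20.7 × N²
N² = 21,381.6 / (23.1426 × 10⁻⁵) = 92,390,656
N ≈ √92,390,656 ≈ 9,612.0

9610 RPM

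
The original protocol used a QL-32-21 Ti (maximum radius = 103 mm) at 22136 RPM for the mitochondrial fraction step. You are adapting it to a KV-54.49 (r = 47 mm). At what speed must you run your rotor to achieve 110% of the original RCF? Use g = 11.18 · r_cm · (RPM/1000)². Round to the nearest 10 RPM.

Original rotor: r = 103 mm = 10.3 cm
RCF_original = 11.18 × 10.3 × (22.136)² = 11.18 × 10.3 × 490.002496 ≈ 56,425.7 × g
Target RCF = 1.1 × 56,425.7 ≈ 62,068.3 × g
Your rotor: r = 47 mm = 4.7 cm
62,068.3 = 11.18 × 4.7 × (N/1000)²
(N/1000)² = 62,068.3 / 52.546 = 1181.218
N = 1000 × √1181.218 ≈ 34,368.9

≈ 34370 RPM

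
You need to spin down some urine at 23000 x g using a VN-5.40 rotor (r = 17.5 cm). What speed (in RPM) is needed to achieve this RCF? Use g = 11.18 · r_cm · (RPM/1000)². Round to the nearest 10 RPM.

N ≈ 10840 RPM

RCF = 11.18 × r × (N/1000)²
23,000 = 11.18 × 17.5 × (N/1000)²
(N/1000)² = 23,000 / 195.65 = 117.5569
N = 1000 × √117.5569 ≈ 10,842.4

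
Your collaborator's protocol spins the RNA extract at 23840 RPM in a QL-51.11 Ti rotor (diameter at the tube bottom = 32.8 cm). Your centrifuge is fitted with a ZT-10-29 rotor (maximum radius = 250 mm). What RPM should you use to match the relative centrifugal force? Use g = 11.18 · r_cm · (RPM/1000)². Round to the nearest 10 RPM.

≈ 19310 RPM

Original rotor: r = 32.8 / 2 = 16.4 cm
RCF_original = 11.18 × 16.4 × (23.84)² = 11.18 × 16.4 × 568.3456 ≈ 104,207.3 × g
Your rotor: r = 250 mm = 25.0 cm
104,207.3 = 11.18 × 25 × (N/1000)²
(N/1000)² = 104,207.3 / 279.5 = 372.8347
N = 1000 × √372.8347 ≈ 19,308.9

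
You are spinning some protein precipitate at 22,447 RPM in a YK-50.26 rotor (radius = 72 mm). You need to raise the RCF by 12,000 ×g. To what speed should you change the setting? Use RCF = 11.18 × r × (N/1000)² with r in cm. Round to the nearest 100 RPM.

25600 RPM

r = 72 mm = 7.2 cm
Current RCF = 11.18 × 7.2 × (22.447)² = 11.18 × 7.2 × 503.867809 ≈ 40,559.3 × g
Target RCF = 40,559.3 + 12,000 = 52,559.3 × g
(N/1000)² = 52,559.3 / 80.496 = 652.943
N = 1000 × √652.943 ≈ 25,552.7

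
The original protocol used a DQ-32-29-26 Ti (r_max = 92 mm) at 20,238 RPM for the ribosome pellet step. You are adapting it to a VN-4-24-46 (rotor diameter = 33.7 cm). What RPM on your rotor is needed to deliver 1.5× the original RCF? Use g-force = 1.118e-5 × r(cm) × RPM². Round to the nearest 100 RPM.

Original rotor: r = 92 mm = 9.2 cm
RCF_original = 1.118 × 10⁻⁵ × 9.2 × (20238)² = 1.118 × 10⁻⁵ × 9.2 × 409,576,644 ≈ 42,127.4 × g
Target RCF = 1.5 × 42,127.4 ≈ 63,191.1 × g
Your rotor: r = 33.7 / 2 = 16.85 cm
63,191.1 = 1.118 × 10⁻⁵ × 16.85 × N²
N² = 63,191.1 / (18.8383 × 10⁻⁵) = 335,439,504
N ≈ √335,439,504 ≈ 18,315.0

≈ 18300 RPM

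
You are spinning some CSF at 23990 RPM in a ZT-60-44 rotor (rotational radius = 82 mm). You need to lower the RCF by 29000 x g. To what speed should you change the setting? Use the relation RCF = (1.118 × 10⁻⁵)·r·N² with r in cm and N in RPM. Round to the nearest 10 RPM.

16100 RPM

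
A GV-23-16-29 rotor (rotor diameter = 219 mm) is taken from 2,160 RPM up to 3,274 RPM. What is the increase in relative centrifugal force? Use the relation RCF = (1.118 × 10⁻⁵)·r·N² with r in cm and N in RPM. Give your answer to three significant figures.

741 ×g

r = 219 mm / 2 = 109.5 mm = 10.95 cm
RCF₁ = 1.118 × 10⁻⁵ × 10.95 × (2160)² = 1.118 × 10⁻⁵ × 10.95 × 4,665,600 ≈ 571.2 × g
RCF₂ = 1.118 × 10⁻⁵ × 10.95 × (3274)² = 1.118 × 10⁻⁵ × 10.95 × 10,719,076 ≈ 1,312.2 × g
Increase = 1,312.2 − 571.2 = 741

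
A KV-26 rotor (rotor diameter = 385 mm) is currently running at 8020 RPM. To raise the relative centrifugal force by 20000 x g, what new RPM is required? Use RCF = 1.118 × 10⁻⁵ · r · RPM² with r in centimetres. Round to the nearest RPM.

≈ 12540 RPM

r = 385 mm / 2 = 192.5 mm = 19.25 cm
Current RCF = 1.118 × 10⁻⁵ × 19.25 × (8020)² = 1.118 × 10⁻⁵ × 19.25 × 64,320,400 ≈ 13,842.7 × g
Target RCF = 13,842.7 + 20,000 = 33,842.7 × g
N² = 33,842.7 / (21.5215 × 10⁻⁵) = 157,250,656
N ≈ √157,250,656 ≈ 12,540.0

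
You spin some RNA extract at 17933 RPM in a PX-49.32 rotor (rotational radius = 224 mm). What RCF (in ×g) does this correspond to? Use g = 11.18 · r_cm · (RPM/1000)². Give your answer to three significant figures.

≈ 80500 ×g

r = 224 mm = 22.4 cm
RCF = 11.18 × 22.4 × (17.933)² = 11.18 × 22.4 × 321.592489 ≈ 80,537.1 × g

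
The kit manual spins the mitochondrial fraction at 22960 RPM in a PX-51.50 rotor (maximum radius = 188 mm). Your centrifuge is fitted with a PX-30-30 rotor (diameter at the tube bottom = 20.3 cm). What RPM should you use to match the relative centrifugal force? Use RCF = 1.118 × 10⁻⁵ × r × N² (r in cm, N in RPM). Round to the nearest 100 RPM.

≈ 31200 RPM

Original rotor: r = 188 mm = 18.8 cm
RCF = 1.118 × 10⁻⁵ × r × N²
RCF_original = 1.118 × 10⁻⁵ × 18.8 × (22960)² = 1.118 × 10⁻⁵ × 18.8 × 527,161,600 ≈ 110,800.9 × g
Your rotor: r = 20.3 / 2 = 10.15 cm
110,800.9 = 1.118 × 10⁻⁵ × 10.15 × N²
N² = 110,800.9 / (11.3477 × 10⁻⁵) = 976,417,248
N ≈ √976,417,248 ≈ 31,247.7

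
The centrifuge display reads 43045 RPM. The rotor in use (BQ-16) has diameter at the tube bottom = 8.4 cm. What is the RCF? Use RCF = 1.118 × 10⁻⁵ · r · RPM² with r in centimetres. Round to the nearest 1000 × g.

87000 g

r = 8.4 / 2 = 4.2 cm
RCF = 1.118 × 10⁻⁵ × 4.2 × (43045)² = 1.118 × 10⁻⁵ × 4.2 × 1,852,872,025 ≈ 87,003.5 × g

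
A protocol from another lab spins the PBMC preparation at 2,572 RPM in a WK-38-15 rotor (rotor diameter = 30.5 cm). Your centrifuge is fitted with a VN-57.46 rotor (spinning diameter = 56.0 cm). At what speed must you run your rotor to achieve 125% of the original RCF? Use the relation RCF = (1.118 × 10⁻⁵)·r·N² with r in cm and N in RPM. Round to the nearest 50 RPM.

2100 RPM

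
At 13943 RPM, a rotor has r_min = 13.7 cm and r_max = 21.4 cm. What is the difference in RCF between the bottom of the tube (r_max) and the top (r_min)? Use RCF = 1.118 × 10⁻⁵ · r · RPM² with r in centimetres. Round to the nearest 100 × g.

ΔRCF ≈ 16700 × g

RCF_max = 1.118 × 10⁻⁵ × 21.4 × (13943)² = 1.118 × 10⁻⁵ × 21.4 × 194,407,249 ≈ 46,512.3 × g
RCF_min = 1.118 × 10⁻⁵ × 13.7 × (13943)² = 1.118 × 10⁻⁵ × 13.7 × 194,407,249 ≈ 29,776.6 × g
ΔRCF = 46,512.3 − 29,776.6 = 16,735.7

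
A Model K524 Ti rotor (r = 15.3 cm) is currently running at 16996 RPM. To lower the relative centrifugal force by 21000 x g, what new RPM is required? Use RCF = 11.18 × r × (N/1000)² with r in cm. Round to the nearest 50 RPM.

N₂ ≈ 12900 RPM

Current RCF = 11.18 × 15.3 × (16.996)² = 11.18 × 15.3 × 288.864016 ≈ 49,411.3 × g
Target RCF = 49,411.3 − 21,000 = 28,411.3 × g
(N/1000)² = 28,411.3 / 171.054 = 166.0955
N = 1000 × √166.0955 ≈ 12,887.8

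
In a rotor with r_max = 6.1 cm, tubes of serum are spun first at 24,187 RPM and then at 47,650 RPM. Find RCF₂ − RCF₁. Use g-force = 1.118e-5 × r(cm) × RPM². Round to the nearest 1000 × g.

RCF₁ = 1.118 × 10⁻⁵ × 6.1 × (24187)² = 1.118 × 10⁻⁵ × 6.1 × 585,010,969 ≈ 39,896.6 × g
RCF₂ = 1.118 × 10⁻⁵ × 6.1 × (47650)² = 1.118 × 10⁻⁵ × 6.1 × 2,270,522,500 ≈ 154,845.1 × g
Increase = 154,845.1 − 39,896.6 = 114,948.5

≈ 115000 x g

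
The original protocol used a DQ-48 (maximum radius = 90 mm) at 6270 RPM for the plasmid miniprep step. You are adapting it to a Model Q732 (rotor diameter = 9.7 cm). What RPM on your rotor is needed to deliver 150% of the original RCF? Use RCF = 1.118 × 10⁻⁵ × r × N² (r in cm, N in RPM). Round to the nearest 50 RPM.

10450 RPM

Original rotor: r = 90 mm = 9.0 cm
RCF_original = 1.118 × 10⁻⁵ × 9 × (6270)² = 1.118 × 10⁻⁵ × 9 × 39,312,900 ≈ 3,955.7 × g
Target RCF = 1.5 × 3,955.7 ≈ 5,933.5 × g
Your rotor: r = 9.7 / 2 = 4.85 cm
5,933.5 = 1.118 × 10⁻⁵ × 4.85 × N²
N² = 5,933.5 / (5.4223 × 10⁻⁵) = 109,427,734
N ≈ √109,427,734 ≈ 10,460.8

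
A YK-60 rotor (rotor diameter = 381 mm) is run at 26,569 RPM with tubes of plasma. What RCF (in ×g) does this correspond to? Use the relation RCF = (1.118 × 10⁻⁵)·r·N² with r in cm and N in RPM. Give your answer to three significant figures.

≈ 150000 ×g

r = 381 mm / 2 = 190.5 mm = 19.05 cm
RCF = 1.118 × 10⁻⁵ × r × N²
RCF = 1.118 × 10⁻⁵ × 19.05 × (26569)² = 1.118 × 10⁻⁵ × 19.05 × 705,911,761 ≈ 150,344.4 × g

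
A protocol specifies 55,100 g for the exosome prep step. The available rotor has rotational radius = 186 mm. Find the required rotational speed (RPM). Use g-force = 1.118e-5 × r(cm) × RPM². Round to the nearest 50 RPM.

r = 186 mm = 18.6 cm
55,100 = 1.118 × 10⁻⁵ × 18.6 × N²
N² = 55,100 / (20.7948 × 10⁻⁵) = 264,970,089
N ≈ √264,970,089 ≈ 16,277.9

≈ 16300 RPM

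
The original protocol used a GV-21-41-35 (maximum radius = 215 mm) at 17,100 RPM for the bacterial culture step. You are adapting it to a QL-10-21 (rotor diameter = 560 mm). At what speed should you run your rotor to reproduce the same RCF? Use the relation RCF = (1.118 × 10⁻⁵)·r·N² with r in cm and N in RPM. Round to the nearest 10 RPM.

≈ 14980 RPM

Original rotor: r = 215 mm = 21.5 cm
RCF_original = 1.118 × 10⁻⁵ × 21.5 × (17100)² = 1.118 × 10⁻⁵ × 21.5 × 292,410,000 ≈ 70,286.6 × g
Your rotor: r = 560 mm / 2 = 280 mm = 28 cm
70,286.6 = 1.118 × 10⁻⁵ × 28 × N²
N² = 70,286.6 / (31.304 × 10⁻⁵) = 224,529,134
N ≈ √224,529,134 ≈ 14,984.3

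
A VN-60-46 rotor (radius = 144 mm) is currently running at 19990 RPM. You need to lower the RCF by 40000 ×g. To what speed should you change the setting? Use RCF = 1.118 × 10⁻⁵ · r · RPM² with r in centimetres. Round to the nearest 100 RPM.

r = 144 mm = 14.4 cm
Current RCF = 1.118 × 10⁻⁵ × 14.4 × (19990)² = 1.118 × 10⁻⁵ × 14.4 × 399,600,100 ≈ 64,332.4 × g
Target RCF = 64,332.4 − 40,000 = 24,332.4 × g
N² = 24,332.4 / (16.0992 × 10⁻⁵) = 151,140,429
N ≈ √151,140,429 ≈ 12,293.9

N₂ ≈ 12300 RPM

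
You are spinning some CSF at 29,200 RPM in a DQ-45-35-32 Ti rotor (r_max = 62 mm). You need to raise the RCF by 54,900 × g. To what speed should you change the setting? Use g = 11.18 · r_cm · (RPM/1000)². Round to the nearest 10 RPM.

N₂ ≈ 40550 RPM

r = 62 mm = 6.2 cm
Current RCF = 11.18 × 6.2 × (29.2)² = 11.18 × 6.2 × 852.64 ≈ 59,101.6 × g
Target RCF = 59,101.6 + 54,900 = 114,001.6 × g
(N/1000)² = 114,001.6 / 69.316 = 1644.665
N = 1000 × √1644.665 ≈ 40,554.5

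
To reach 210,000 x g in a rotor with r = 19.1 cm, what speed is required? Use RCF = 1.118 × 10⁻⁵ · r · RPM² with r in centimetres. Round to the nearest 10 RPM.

≈ 31360 RPM

210,000 = 1.118 × 10⁻⁵ × 19.1 × N²
N² = 210,000 / (21.3538 × 10⁻⁵) = 983,431,520
N ≈ √983,431,520 ≈ 31,359.7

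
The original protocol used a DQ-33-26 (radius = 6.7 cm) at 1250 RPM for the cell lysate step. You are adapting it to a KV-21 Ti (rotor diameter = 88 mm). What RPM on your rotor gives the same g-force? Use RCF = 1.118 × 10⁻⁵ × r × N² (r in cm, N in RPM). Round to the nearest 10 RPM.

1540 RPM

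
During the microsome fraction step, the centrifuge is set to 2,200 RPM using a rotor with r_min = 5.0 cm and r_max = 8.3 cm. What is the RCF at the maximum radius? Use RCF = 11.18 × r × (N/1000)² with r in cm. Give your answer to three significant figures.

449 × g

Use r_max = 8.3 cm.
RCF = 11.18 × 8.3 × (2.2)² = 11.18 × 8.3 × 4.84 ≈ 449.1 × g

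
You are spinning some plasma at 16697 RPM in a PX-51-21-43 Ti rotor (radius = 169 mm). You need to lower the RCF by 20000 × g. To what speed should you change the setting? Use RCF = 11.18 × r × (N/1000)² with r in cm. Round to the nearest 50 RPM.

r = 169 mm = 16.9 cm
Current RCF = 11.18 × 16.9 × (16.697)² = 11.18 × 16.9 × 278.789809 ≈ 52,675.1 × g
Target RCF = 52,675.1 − 20,000 = 32,675.1 × g
(N/1000)² = 32,675.1 / 188.942 = 172.9372
N = 1000 × √172.9372 ≈ 13,150.6

N₂ ≈ 13150 RPM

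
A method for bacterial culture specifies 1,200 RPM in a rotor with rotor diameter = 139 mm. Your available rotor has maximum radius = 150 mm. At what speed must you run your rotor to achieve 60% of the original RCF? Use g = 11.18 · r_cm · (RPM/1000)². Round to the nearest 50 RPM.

≈ 650 RPM

Original rotor: r = 139 mm / 2 = 69.5 mm = 6.95 cm
RCF_original = 11.18 × 6.95 × (1.2)² = 11.18 × 6.95 × 1.44 ≈ 111.9 × g
Target RCF = 0.6 × 111.9 ≈ 67.1 × g
Your rotor: r = 150 mm = 15.0 cm
67.1 = 11.18 × 15 × (N/1000)²
(N/1000)² = 67.1 / 167.7 = 0.4001193
N = 1000 × √0.4001193 ≈ 632.5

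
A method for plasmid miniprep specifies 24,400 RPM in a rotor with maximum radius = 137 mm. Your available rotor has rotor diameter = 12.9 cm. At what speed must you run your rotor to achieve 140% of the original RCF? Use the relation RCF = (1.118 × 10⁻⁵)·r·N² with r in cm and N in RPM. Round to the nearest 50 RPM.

≈ 42100 RPM

Original rotor: r = 137 mm = 13.7 cm
RCF_original = 1.118 × 10⁻⁵ × 13.7 × (24400)² = 1.118 × 10⁻⁵ × 13.7 × 595,360,000 ≈ 91,188.9 × g
Target RCF = 1.4 × 91,188.9 ≈ 127,664.5 × g
Your rotor: r = 12.9 / 2 = 6.45 cm
127,664.5 = 1.118 × 10⁻⁵ × 6.45 × N²
N² = 127,664.5 / (7.2111 × 10⁻⁵) = 1,770,388,706
N ≈ √1,770,388,706 ≈ 42,076.0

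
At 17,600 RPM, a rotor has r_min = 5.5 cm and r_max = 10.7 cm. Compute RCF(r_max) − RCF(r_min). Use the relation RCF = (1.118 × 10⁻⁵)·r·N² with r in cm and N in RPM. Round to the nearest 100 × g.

≈ 18000 g

RCF_max = 1.118 × 10⁻⁵ × 10.7 × (17600)² = 1.118 × 10⁻⁵ × 10.7 × 309,760,000 ≈ 37,055.3 × g
RCF_min = 1.118 × 10⁻⁵ × 5.5 × (17600)² = 1.118 × 10⁻⁵ × 5.5 × 309,760,000 ≈ 19,047.1 × g
ΔRCF = 37,055.3 − 19,047.1 = 18,008.2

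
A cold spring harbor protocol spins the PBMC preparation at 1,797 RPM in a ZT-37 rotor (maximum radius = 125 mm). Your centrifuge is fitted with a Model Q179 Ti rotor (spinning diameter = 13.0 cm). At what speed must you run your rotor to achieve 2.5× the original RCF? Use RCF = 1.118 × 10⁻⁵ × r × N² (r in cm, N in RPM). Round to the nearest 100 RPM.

≈ 3900 RPM

Original rotor: r = 125 mm = 12.5 cm
RCF = 1.118 × 10⁻⁵ × r × N²
RCF_original = 1.118 × 10⁻⁵ × 12.5 × (1797)² = 1.118 × 10⁻⁵ × 12.5 × 3,229,209 ≈ 451.3 × g
Target RCF = 2.5 × 451.3 ≈ 1,128.2 × g
Your rotor: r = 13.0 / 2 = 6.5 cm
1,128.2 = 1.118 × 10⁻⁵ × 6.5 × N²
N² = 1,128.2 / (7.267 × 10⁻⁵) = 15,524,976
N ≈ √15,524,976 ≈ 3,940.2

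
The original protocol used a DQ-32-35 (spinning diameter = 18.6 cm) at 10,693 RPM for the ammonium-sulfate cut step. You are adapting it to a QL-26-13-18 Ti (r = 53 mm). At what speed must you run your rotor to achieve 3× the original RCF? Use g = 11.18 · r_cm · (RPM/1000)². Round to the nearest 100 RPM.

Original rotor: r = 18.6 / 2 = 9.3 cm
RCF_original = 11.18 × 9.3 × (10.693)² = 11.18 × 9.3 × 114.340249 ≈ 11,888.4 × g
Target RCF = 3 × 11,888.4 ≈ 35,665.2 × g
Your rotor: r = 53 mm = 5.3 cm
35,665.2 = 11.18 × 5.3 × (N/1000)²
(N/1000)² = 35,665.2 / 59.254 = 601.9037
N = 1000 × √601.9037 ≈ 24,533.7

≈ 24500 RPM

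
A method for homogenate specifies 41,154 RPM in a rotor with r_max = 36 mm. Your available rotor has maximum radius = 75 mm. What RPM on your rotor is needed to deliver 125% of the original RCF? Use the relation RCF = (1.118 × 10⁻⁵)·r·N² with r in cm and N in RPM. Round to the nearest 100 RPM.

≈ 31900 RPM

Original rotor: r = 36 mm = 3.6 cm
RCF_original = 1.118 × 10⁻⁵ × 3.6 × (41154)² = 1.118 × 10⁻⁵ × 3.6 × 1,693,651,716 ≈ 68,166.1 × g
Target RCF = 1.25 × 68,166.1 ≈ 85,207.6 × g
Your rotor: r = 75 mm = 7.5 cm
85,207.6 = 1.118 × 10⁻⁵ × 7.5 × N²
N² = 85,207.6 / (8.385 × 10⁻⁵) = 1,016,190,817
N ≈ √1,016,190,817 ≈ 31,877.7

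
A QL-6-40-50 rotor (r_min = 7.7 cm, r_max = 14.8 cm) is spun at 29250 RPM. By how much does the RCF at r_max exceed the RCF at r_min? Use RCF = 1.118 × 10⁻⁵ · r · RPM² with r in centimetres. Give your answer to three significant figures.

RCF_max = 1.118 × 10⁻⁵ × 14.8 × (29250)² = 1.118 × 10⁻⁵ × 14.8 × 855,562,500 ≈ 141,564.8 × g
RCF_min = 1.118 × 10⁻⁵ × 7.7 × (29250)² = 1.118 × 10⁻⁵ × 7.7 × 855,562,500 ≈ 73,652 × g
ΔRCF = 141,564.8 − 73,652 = 67,912.8

ΔRCF ≈ 67900 g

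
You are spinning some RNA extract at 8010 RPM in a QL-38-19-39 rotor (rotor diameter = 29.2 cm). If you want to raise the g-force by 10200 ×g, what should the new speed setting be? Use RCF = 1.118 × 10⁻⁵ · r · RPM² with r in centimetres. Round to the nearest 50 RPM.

11250 RPM

r = 29.2 / 2 = 14.6 cm
Current RCF = 1.118 × 10⁻⁵ × 14.6 × (8010)² = 1.118 × 10⁻⁵ × 14.6 × 64,160,100 ≈ 10,472.7 × g
Target RCF = 10,472.7 + 10,200 = 20,672.7 × g
N² = 20,672.7 / (16.3228 × 10⁻⁵) = 126,649,227
N ≈ √126,649,227 ≈ 11,253.9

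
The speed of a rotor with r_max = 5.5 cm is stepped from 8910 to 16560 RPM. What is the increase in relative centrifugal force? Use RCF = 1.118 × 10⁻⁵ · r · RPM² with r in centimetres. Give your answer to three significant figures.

RCF₁ = 1.118 × 10⁻⁵ × 5.5 × (8910)² = 1.118 × 10⁻⁵ × 5.5 × 79,388,100 ≈ 4,881.6 × g
RCF₂ = 1.118 × 10⁻⁵ × 5.5 × (16560)² = 1.118 × 10⁻⁵ × 5.5 × 274,233,600 ≈ 16,862.6 × g
Increase = 16,862.6 − 4,881.6 = 11,981

12000 g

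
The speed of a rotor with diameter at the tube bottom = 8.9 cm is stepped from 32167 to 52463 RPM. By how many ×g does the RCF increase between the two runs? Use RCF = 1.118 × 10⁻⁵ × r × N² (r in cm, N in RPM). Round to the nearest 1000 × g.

r = 8.9 / 2 = 4.45 cm
RCF₁ = 1.118 × 10⁻⁵ × 4.45 × (32167)² = 1.118 × 10⁻⁵ × 4.45 × 1,034,715,889 ≈ 51,478.2 × g
RCF₂ = 1.118 × 10⁻⁵ × 4.45 × (52463)² = 1.118 × 10⁻⁵ × 4.45 × 2,752,366,369 ≈ 136,933 × g
Increase = 136,933 − 51,478.2 = 85,454.8

85000 ×g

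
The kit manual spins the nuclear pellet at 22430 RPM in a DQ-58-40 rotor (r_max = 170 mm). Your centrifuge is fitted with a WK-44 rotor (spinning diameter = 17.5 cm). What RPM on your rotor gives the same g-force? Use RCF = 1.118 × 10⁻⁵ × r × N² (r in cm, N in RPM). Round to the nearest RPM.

≈ 31264 RPM

Original rotor: r = 170 mm = 17.0 cm
RCF = 1.118 × 10⁻⁵ × r × N²
RCF_original = 1.118 × 10⁻⁵ × 17 × (22430)² = 1.118 × 10⁻⁵ × 17 × 503,104,900 ≈ 95,620.1 × g
Your rotor: r = 17.5 / 2 = 8.75 cm
95,620.1 = 1.118 × 10⁻⁵ × 8.75 × N²
N² = 95,620.1 / (9.7825 × 10⁻⁵) = 977,460,772
N ≈ √977,460,772 ≈ 31,264.4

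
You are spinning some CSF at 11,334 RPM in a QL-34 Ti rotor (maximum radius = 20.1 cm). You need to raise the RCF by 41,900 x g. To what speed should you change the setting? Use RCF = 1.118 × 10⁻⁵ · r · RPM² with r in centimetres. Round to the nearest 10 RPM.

Current RCF = 1.118 × 10⁻⁵ × 20.1 × (11334)² = 1.118 × 10⁻⁵ × 20.1 × 128,459,556 ≈ 28,867.2 × g
Target RCF = 28,867.2 + 41,900 = 70,767.2 × g
N² = 70,767.2 / (22.4718 × 10⁻⁵) = 314,915,583
N ≈ √314,915,583 ≈ 17,745.9

≈ 17750 RPM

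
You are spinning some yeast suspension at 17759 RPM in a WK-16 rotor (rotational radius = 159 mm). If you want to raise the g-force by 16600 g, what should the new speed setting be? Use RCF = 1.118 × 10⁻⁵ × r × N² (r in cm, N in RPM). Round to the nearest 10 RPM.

20220 RPM

r = 159 mm = 15.9 cm
Current RCF = 1.118 × 10⁻⁵ × 15.9 × (17759)² = 1.118 × 10⁻⁵ × 15.9 × 315,382,081 ≈ 56,062.9 × g
Target RCF = 56,062.9 + 16,600 = 72,662.9 × g
N² = 72,662.9 / (17.7762 × 10⁻⁵) = 408,765,090
N ≈ √408,765,090 ≈ 20,217.9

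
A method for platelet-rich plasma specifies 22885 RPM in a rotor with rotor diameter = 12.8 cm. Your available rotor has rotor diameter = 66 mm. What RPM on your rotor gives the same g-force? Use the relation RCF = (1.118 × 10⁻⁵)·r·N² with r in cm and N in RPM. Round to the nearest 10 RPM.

Original rotor: r = 12.8 / 2 = 6.4 cm
RCF_original = 1.118 × 10⁻⁵ × 6.4 × (22885)² = 1.118 × 10⁻⁵ × 6.4 × 523,723,225 ≈ 37,473.4 × g
Your rotor: r = 66 mm / 2 = 33 mm = 3.3 cm
37,473.4 = 1.118 × 10⁻⁵ × 3.3 × N²
N² = 37,473.4 / (3.6894 × 10⁻⁵) = 1,015,704,451
N ≈ √1,015,704,451 ≈ 31,870.1

31870 RPM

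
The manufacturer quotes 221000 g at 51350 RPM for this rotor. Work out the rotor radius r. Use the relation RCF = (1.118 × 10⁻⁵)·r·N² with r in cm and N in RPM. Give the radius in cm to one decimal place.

r ≈ 7.5 cm

221000 = 1.118 × 10⁻⁵ × r × (51350)²
r = 221000 / (1.118 × 10⁻⁵ × 2,636,822,500) = 221000 / 29479.68 ≈ 7.497 cm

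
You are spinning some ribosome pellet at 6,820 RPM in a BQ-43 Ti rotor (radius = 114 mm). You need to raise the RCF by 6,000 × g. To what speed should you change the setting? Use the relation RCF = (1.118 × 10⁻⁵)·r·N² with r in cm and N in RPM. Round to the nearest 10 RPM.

r = 114 mm = 11.4 cm
Current RCF = 1.118 × 10⁻⁵ × 11.4 × (6820)² = 1.118 × 10⁻⁵ × 11.4 × 46,512,400 ≈ 5,928.1 × g
Target RCF = 5,928.1 + 6,000 = 11,928.1 × g
N² = 11,928.1 / (12.7452 × 10⁻⁵) = 93,588,959
N ≈ √93,588,959 ≈ 9,674.1

N₂ ≈ 9670 RPM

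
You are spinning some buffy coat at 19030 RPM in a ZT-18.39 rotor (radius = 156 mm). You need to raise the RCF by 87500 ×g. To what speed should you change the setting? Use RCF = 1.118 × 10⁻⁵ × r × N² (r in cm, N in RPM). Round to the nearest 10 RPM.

≈ 29390 RPM

r = 156 mm = 15.6 cm
Current RCF = 1.118 × 10⁻⁵ × 15.6 × (19030)² = 1.118 × 10⁻⁵ × 15.6 × 362,140,900 ≈ 63,160.3 × g
Target RCF = 63,160.3 + 87,500 = 150,660.3 × g
N² = 150,660.3 / (17.4408 × 10⁻⁵) = 863,838,241
N ≈ √863,838,241 ≈ 29,391.1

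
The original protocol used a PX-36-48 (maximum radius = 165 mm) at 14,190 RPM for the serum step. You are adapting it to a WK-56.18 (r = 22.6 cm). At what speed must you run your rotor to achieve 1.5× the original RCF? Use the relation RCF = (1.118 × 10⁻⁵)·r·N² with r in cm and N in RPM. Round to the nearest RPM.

≈ 14850 RPM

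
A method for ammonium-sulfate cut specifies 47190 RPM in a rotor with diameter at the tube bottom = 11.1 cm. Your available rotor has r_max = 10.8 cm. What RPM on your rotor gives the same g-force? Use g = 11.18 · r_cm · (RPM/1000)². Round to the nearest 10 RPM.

Original rotor: r = 11.1 / 2 = 5.55 cm
RCF_original = 11.18 × 5.55 × (47.19)² = 11.18 × 5.55 × 2,226.8961 ≈ 138,176.7 × g
138,176.7 = 11.18 × 10.8 × (N/1000)²
(N/1000)² = 138,176.7 / 120.744 = 1144.377
N = 1000 × √1144.377 ≈ 33,828.6

≈ 33830 RPM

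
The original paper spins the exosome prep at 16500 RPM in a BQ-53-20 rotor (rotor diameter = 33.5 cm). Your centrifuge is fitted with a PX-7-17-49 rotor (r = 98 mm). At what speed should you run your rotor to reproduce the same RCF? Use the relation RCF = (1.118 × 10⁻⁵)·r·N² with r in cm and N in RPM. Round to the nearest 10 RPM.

Original rotor: r = 33.5 / 2 = 16.75 cm
RCF_original = 1.118 × 10⁻⁵ × 16.75 × (16500)² = 1.118 × 10⁻⁵ × 16.75 × 272,250,000 ≈ 50,982.9 × g
Your rotor: r = 98 mm = 9.8 cm
50,982.9 = 1.118 × 10⁻⁵ × 9.8 × N²
N² = 50,982.9 / (10.9564 × 10⁻⁵) = 465,325,289
N ≈ √465,325,289 ≈ 21,571.4

≈ 21570 RPM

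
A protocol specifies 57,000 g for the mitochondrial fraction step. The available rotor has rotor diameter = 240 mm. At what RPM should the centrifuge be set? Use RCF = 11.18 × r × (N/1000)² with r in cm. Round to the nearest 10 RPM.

≈ 20610 RPM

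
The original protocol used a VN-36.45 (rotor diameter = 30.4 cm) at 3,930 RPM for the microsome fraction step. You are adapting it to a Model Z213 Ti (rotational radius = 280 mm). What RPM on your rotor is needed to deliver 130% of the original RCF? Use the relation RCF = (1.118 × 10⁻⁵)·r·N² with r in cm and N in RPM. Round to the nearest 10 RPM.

Original rotor: r = 30.4 / 2 = 15.2 cm
RCF_original = 1.118 × 10⁻⁵ × 15.2 × (3930)² = 1.118 × 10⁻⁵ × 15.2 × 15,444,900 ≈ 2,624.6 × g
Target RCF = 1.3 × 2,624.6 ≈ 3,412 × g
Your rotor: r = 280 mm = 28.0 cm
3,412 = 1.118 × 10⁻⁵ × 28 × N²
N² = 3,412 / (31.304 × 10⁻⁵) = 10,899,566
N ≈ √10,899,566 ≈ 3,301.4

3300 RPM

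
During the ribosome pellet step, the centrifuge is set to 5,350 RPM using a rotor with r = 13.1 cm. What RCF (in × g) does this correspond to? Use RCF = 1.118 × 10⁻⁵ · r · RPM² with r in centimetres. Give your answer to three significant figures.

≈ 4190 × g

RCF = 1.118 × 10⁻⁵ × r × N²
RCF = 1.118 × 10⁻⁵ × 13.1 × (5350)² = 1.118 × 10⁻⁵ × 13.1 × 28,622,500 ≈ 4,192 × g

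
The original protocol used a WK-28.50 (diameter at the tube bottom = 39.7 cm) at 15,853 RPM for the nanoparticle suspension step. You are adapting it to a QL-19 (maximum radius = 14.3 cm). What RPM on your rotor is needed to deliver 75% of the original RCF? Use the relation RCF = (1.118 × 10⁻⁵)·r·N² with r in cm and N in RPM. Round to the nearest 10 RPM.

≈ 16180 RPM

Original rotor: r = 39.7 / 2 = 19.85 cm
RCF = 1.118 × 10⁻⁵ × r × N²
RCF_original = 1.118 × 10⁻⁵ × 19.85 × (15853)² = 1.118 × 10⁻⁵ × 19.85 × 251,317,609 ≈ 55,773.2 × g
Target RCF = 0.75 × 55,773.2 ≈ 41,829.9 × g
41,829.9 = 1.118 × 10⁻⁵ × 14.3 × N²
N² = 41,829.9 / (15.9874 × 10⁻⁵) = 261,642,919
N ≈ √261,642,919 ≈ 16,175.4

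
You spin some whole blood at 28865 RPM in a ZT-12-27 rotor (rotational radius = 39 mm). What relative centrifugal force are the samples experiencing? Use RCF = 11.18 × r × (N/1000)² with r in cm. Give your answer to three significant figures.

RCF ≈ 36300 g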